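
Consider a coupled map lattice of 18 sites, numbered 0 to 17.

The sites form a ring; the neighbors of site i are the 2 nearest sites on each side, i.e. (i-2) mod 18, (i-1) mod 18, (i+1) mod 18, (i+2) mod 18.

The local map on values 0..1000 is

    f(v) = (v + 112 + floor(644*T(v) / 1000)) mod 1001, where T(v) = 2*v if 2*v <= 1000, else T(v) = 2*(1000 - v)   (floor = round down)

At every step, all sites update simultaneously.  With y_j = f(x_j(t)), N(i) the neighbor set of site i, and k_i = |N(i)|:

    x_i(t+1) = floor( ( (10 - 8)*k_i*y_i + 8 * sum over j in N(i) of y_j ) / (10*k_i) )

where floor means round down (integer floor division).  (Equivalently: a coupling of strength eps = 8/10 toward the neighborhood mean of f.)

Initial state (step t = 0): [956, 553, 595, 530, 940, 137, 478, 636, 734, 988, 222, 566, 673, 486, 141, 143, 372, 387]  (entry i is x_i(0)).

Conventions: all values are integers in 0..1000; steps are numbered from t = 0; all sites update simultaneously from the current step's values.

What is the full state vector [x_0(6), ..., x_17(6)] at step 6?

Answer: [564, 654, 731, 659, 617, 637, 642, 646, 650, 644, 615, 642, 696, 609, 522, 471, 512, 499]

Derivation:
t=0: [956, 553, 595, 530, 940, 137, 478, 636, 734, 988, 222, 566, 673, 486, 141, 143, 372, 387]
t=1: [509, 366, 192, 253, 246, 243, 231, 229, 267, 274, 272, 279, 343, 307, 452, 611, 591, 552]
t=2: [444, 536, 623, 706, 644, 661, 667, 680, 693, 715, 768, 786, 667, 565, 461, 330, 217, 378]
t=3: [434, 352, 199, 215, 208, 205, 205, 201, 195, 188, 189, 196, 191, 329, 416, 570, 548, 564]
t=4: [412, 485, 555, 651, 583, 584, 575, 566, 559, 555, 550, 611, 515, 453, 390, 327, 175, 346]
t=5: [385, 325, 190, 226, 228, 228, 233, 235, 237, 235, 238, 219, 172, 296, 354, 485, 466, 509]
t=6: [564, 654, 731, 659, 617, 637, 642, 646, 650, 644, 615, 642, 696, 609, 522, 471, 512, 499]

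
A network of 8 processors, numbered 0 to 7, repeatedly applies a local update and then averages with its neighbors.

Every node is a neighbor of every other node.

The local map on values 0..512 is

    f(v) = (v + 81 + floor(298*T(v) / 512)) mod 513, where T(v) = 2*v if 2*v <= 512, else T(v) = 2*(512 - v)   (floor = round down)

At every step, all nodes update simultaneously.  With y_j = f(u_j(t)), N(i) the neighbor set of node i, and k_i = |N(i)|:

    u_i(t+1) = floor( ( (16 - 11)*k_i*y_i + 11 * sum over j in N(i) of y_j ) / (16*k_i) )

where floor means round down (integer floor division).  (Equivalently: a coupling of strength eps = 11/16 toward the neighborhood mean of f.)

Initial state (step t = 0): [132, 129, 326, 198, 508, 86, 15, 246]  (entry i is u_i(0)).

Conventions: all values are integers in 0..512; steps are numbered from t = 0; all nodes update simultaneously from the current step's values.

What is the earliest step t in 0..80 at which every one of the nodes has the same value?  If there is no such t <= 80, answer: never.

Simulating step by step:
t=0: [132, 129, 326, 198, 508, 86, 15, 246]  (not all equal)
t=1: [265, 264, 210, 296, 204, 244, 211, 208]  (not all equal)
t=2: [77, 77, 56, 76, 53, 72, 56, 55]  (not all equal)
t=3: [227, 227, 217, 226, 216, 224, 217, 217]  (not all equal)
t=4: [49, 49, 44, 48, 44, 47, 44, 44]  (not all equal)
t=5: [181, 181, 179, 181, 179, 180, 179, 179]  (not all equal)
t=6: [470, 470, 469, 470, 469, 469, 469, 469]  (not all equal)
t=7: [86, 86, 86, 86, 86, 86, 86, 86]  (all equal)

Answer: 7
Key observation: Synchronization is absorbing here: once all nodes are equal they stay equal, and step 7 is the first all-equal step.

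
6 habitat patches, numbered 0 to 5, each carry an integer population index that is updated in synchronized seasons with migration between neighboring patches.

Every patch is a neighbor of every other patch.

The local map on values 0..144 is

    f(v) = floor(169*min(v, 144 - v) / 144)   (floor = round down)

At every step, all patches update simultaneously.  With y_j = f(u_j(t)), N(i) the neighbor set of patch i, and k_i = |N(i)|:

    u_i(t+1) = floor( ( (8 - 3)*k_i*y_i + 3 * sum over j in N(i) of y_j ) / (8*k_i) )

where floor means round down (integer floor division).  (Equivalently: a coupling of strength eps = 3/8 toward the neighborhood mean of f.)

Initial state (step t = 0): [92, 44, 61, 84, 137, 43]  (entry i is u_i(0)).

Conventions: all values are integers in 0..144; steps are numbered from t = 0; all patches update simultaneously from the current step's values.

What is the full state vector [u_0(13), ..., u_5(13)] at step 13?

Simulating step by step:
t=0: [92, 44, 61, 84, 137, 43]
t=1: [56, 51, 62, 61, 27, 50]
t=2: [62, 59, 66, 65, 43, 58]
t=3: [70, 68, 73, 72, 58, 68]
t=4: [80, 79, 81, 81, 73, 79]
t=5: [75, 76, 74, 74, 79, 76]
t=6: [79, 79, 80, 80, 77, 79]
t=7: [76, 76, 75, 75, 77, 76]
t=8: [79, 79, 79, 79, 78, 79]
t=9: [76, 76, 76, 76, 76, 76]
t=10: [79, 79, 79, 79, 79, 79]
t=11: [76, 76, 76, 76, 76, 76]
t=12: [79, 79, 79, 79, 79, 79]
t=13: [76, 76, 76, 76, 76, 76]

Answer: [76, 76, 76, 76, 76, 76]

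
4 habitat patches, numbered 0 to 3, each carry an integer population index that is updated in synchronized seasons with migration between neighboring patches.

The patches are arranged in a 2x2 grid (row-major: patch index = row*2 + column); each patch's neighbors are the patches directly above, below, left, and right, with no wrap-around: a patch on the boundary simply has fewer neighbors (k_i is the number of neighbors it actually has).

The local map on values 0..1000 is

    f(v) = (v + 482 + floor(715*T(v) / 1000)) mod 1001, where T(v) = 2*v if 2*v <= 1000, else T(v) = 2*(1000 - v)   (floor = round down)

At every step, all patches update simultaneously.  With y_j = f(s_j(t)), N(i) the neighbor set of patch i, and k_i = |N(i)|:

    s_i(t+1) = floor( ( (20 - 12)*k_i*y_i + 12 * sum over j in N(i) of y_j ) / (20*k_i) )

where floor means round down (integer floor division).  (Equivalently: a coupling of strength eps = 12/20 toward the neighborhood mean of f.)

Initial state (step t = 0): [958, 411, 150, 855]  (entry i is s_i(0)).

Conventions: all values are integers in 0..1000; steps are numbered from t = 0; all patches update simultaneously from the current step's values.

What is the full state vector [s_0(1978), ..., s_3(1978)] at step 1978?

Answer: [637, 637, 637, 637]
Key observation: The state at step 6, [637, 637, 637, 637], reappears at step 7: the system is in a cycle of period 1 from step 6 on.  Therefore the state at step 1978 equals the state at step 6 + ((1978 - 6) mod 1) = 6, which is [637, 637, 637, 637].

Derivation:
t=0: [958, 411, 150, 855]
t=1: [597, 504, 651, 614]
t=2: [659, 667, 642, 655]
t=3: [628, 626, 630, 629]
t=4: [640, 640, 640, 640]
t=5: [635, 635, 635, 635]
t=6: [637, 637, 637, 637]
t=7: [637, 637, 637, 637]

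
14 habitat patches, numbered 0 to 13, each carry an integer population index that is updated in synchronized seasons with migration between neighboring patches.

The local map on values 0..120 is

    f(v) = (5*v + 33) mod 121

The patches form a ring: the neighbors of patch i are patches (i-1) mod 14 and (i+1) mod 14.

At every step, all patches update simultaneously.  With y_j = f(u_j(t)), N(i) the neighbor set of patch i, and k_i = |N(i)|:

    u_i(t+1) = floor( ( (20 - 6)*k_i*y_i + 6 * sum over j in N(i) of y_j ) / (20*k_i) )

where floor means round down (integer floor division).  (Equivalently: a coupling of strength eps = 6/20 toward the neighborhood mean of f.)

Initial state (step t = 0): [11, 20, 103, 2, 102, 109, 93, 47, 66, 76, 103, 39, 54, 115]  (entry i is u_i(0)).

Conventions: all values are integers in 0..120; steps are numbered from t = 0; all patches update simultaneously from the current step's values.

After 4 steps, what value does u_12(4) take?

Simulating step by step:
t=0: [11, 20, 103, 2, 102, 109, 93, 47, 66, 76, 103, 39, 54, 115]
t=1: [63, 31, 53, 48, 61, 76, 27, 20, 11, 44, 68, 93, 59, 24]
t=2: [89, 71, 53, 44, 79, 56, 42, 28, 65, 22, 10, 24, 67, 51]
t=3: [91, 43, 44, 25, 57, 59, 19, 53, 92, 45, 66, 35, 15, 50]
t=4: [9, 6, 14, 38, 71, 72, 26, 41, 17, 12, 15, 77, 94, 45]

Answer: u_12(4) = 94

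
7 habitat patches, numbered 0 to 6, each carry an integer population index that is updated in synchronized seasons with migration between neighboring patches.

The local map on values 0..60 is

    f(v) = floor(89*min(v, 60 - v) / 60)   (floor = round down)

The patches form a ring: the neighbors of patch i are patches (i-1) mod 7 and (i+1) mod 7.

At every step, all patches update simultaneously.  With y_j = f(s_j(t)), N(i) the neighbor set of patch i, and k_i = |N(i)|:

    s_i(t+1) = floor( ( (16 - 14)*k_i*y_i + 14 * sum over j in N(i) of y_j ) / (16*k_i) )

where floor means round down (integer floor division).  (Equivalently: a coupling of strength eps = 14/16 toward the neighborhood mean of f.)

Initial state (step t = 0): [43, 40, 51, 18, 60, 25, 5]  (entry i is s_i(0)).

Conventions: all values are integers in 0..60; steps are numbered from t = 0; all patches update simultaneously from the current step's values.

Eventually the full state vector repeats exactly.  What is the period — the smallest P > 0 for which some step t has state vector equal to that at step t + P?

Answer: 2
Key observation: The state at step 6, [34, 32, 36, 35, 38, 36, 35], reappears at step 8 — and no state repeats earlier — so the cycle the system enters has period 2.

Derivation:
t=0: [43, 40, 51, 18, 60, 25, 5]
t=1: [18, 20, 25, 8, 27, 7, 28]
t=2: [33, 31, 22, 35, 14, 36, 20]
t=3: [36, 36, 39, 27, 34, 25, 36]
t=4: [35, 33, 36, 35, 38, 36, 35]
t=5: [38, 36, 38, 33, 35, 34, 36]
t=6: [34, 32, 36, 35, 38, 36, 35]
t=7: [38, 37, 38, 33, 35, 34, 36]
t=8: [34, 32, 36, 35, 38, 36, 35]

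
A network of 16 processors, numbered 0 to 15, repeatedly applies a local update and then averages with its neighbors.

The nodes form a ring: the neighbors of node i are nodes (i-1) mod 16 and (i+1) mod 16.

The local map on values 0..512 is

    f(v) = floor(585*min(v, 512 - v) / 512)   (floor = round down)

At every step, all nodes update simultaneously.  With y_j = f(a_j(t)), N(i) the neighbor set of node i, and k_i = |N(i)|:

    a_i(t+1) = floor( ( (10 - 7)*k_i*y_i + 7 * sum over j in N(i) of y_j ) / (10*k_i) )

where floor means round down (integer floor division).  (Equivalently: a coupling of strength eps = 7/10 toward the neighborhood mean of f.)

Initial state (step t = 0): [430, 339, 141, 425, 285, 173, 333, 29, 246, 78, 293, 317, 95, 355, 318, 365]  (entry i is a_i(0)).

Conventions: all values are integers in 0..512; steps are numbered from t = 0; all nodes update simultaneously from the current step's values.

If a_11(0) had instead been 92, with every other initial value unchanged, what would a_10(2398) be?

Answer: a_10(2398) = 279
Key observation: The state at step 24, [277, 268, 260, 256, 254, 253, 253, 255, 261, 270, 279, 286, 289, 290, 288, 285], reappears at step 28: the system is in a cycle of period 4 from step 24 on.  Therefore the state at step 2398 equals the state at step 24 + ((2398 - 24) mod 4) = 26, which is [277, 268, 260, 255, 253, 253, 254, 256, 261, 270, 279, 286, 289, 290, 289, 285].

Derivation:
t=0: [430, 339, 141, 425, 285, 173, 333, 29, 246, 78, 293, 92, 95, 355, 318, 365]
t=1: [155, 148, 151, 176, 181, 221, 141, 179, 127, 212, 142, 156, 131, 168, 187, 160]
t=2: [175, 172, 181, 192, 220, 204, 207, 168, 199, 180, 195, 162, 173, 184, 194, 191]
t=3: [204, 200, 207, 225, 233, 240, 219, 219, 206, 218, 203, 202, 197, 209, 216, 212]
t=4: [234, 232, 240, 252, 265, 262, 258, 244, 245, 237, 236, 228, 231, 236, 241, 240]
t=5: [268, 268, 275, 280, 284, 285, 284, 282, 275, 272, 266, 264, 264, 269, 272, 271]
t=6: [276, 275, 271, 265, 261, 259, 260, 264, 268, 275, 279, 282, 280, 278, 275, 275]
t=7: [269, 271, 275, 280, 285, 287, 286, 282, 276, 271, 266, 264, 264, 267, 268, 269]
t=8: [276, 273, 270, 264, 260, 258, 259, 263, 268, 275, 279, 282, 281, 280, 278, 277]
t=9: [270, 272, 277, 281, 286, 288, 287, 283, 277, 271, 266, 263, 263, 265, 266, 268]
t=10: [276, 272, 268, 263, 258, 256, 257, 262, 268, 274, 279, 282, 283, 282, 280, 278]
t=11: [270, 273, 278, 284, 288, 290, 289, 284, 278, 271, 266, 263, 261, 262, 264, 267]
t=12: [276, 271, 266, 260, 256, 254, 255, 260, 267, 274, 279, 283, 284, 284, 282, 279]
t=13: [270, 275, 281, 286, 289, 291, 289, 285, 279, 272, 266, 262, 260, 260, 262, 265]
t=14: [276, 269, 263, 258, 254, 253, 255, 259, 266, 273, 279, 284, 286, 286, 284, 280]
t=15: [270, 276, 283, 287, 289, 290, 289, 286, 281, 273, 266, 261, 258, 258, 261, 264]
t=16: [276, 268, 262, 257, 254, 253, 255, 258, 264, 272, 279, 285, 288, 288, 286, 281]
t=17: [270, 277, 284, 288, 290, 290, 289, 287, 282, 274, 266, 260, 256, 256, 258, 263]
t=18: [276, 268, 261, 256, 253, 253, 254, 257, 263, 271, 279, 286, 290, 291, 288, 283]
t=19: [269, 277, 285, 288, 290, 289, 290, 288, 283, 275, 266, 259, 254, 253, 256, 261]
t=20: [277, 268, 260, 255, 254, 253, 254, 256, 262, 270, 279, 286, 289, 290, 288, 284]
t=21: [268, 277, 285, 289, 290, 289, 290, 288, 284, 275, 266, 259, 255, 254, 256, 261]
t=22: [277, 268, 260, 255, 253, 253, 254, 256, 261, 270, 279, 286, 289, 291, 289, 285]
t=23: [268, 277, 285, 288, 289, 289, 290, 289, 284, 276, 266, 259, 254, 253, 255, 260]
t=24: [277, 268, 260, 256, 254, 253, 253, 255, 261, 270, 279, 286, 289, 290, 288, 285]
t=25: [268, 277, 285, 289, 290, 289, 289, 288, 284, 276, 266, 259, 255, 254, 255, 260]
t=26: [277, 268, 260, 255, 253, 253, 254, 256, 261, 270, 279, 286, 289, 290, 289, 285]
t=27: [268, 277, 285, 288, 289, 289, 290, 289, 284, 276, 266, 259, 255, 253, 255, 260]
t=28: [277, 268, 260, 256, 254, 253, 253, 255, 261, 270, 279, 286, 289, 290, 288, 285]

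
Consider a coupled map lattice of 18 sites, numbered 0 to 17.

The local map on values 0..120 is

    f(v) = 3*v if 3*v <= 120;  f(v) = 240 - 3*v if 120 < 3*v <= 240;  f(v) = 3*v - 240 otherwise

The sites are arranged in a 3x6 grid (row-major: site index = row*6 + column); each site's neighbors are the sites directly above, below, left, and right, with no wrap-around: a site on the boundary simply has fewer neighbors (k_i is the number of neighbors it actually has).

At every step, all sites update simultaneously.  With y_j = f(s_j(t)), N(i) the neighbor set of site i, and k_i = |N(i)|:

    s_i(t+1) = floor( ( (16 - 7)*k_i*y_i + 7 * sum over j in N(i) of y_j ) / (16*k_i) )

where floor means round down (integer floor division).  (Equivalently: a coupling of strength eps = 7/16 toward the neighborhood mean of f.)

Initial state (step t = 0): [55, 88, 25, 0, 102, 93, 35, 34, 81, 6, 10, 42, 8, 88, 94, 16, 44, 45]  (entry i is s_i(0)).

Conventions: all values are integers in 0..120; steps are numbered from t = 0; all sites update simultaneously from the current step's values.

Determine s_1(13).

Simulating step by step:
t=0: [55, 88, 25, 0, 102, 93, 35, 34, 81, 6, 10, 42, 8, 88, 94, 16, 44, 45]
t=1: [70, 50, 46, 23, 47, 61, 88, 74, 27, 18, 50, 89, 41, 38, 34, 51, 87, 107]
t=2: [41, 72, 92, 76, 87, 59, 37, 43, 75, 66, 72, 48, 96, 98, 98, 74, 49, 56]
t=3: [95, 52, 27, 21, 26, 61, 102, 84, 35, 31, 41, 77, 63, 61, 43, 37, 68, 81]
t=4: [58, 67, 82, 72, 78, 51, 52, 40, 91, 95, 89, 30, 55, 57, 102, 97, 53, 11]
t=5: [64, 49, 17, 21, 23, 69, 85, 92, 44, 40, 39, 72, 75, 76, 59, 56, 61, 55]
t=6: [50, 72, 67, 70, 69, 38, 22, 45, 90, 106, 95, 46, 14, 23, 63, 75, 70, 59]
t=7: [70, 47, 34, 38, 46, 93, 71, 79, 46, 57, 51, 89, 53, 67, 45, 31, 34, 64]
t=8: [44, 75, 103, 103, 92, 50, 31, 30, 87, 82, 81, 40, 60, 49, 93, 92, 90, 55]
t=9: [84, 47, 54, 55, 43, 84, 89, 74, 34, 17, 22, 92, 74, 79, 43, 31, 33, 75]
t=10: [34, 71, 84, 77, 84, 38, 22, 35, 85, 65, 69, 33, 16, 23, 91, 90, 81, 37]
t=11: [77, 47, 14, 15, 29, 88, 74, 78, 29, 34, 35, 93, 56, 65, 35, 28, 27, 84]
t=12: [30, 64, 57, 59, 74, 41, 22, 30, 76, 92, 92, 42, 54, 52, 90, 89, 74, 33]
t=13: [75, 63, 56, 53, 41, 94, 74, 73, 31, 35, 40, 100, 76, 76, 34, 27, 33, 84]

Answer: s_1(13) = 63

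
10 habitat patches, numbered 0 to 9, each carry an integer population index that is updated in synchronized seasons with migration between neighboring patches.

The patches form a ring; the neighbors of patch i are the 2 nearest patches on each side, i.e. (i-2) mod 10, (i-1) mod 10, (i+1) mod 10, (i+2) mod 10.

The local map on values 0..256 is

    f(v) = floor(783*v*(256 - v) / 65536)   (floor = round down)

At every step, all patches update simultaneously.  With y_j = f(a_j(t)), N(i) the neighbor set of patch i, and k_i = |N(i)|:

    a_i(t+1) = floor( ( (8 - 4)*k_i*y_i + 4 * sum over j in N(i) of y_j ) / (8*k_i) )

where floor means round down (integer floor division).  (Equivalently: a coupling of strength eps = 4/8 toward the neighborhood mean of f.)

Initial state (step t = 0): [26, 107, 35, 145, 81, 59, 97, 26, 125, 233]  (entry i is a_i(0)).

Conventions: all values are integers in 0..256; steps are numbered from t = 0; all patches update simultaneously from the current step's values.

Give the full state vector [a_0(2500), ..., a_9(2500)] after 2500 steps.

Simulating step by step:
t=0: [26, 107, 35, 145, 81, 59, 97, 26, 125, 233]
t=1: [103, 147, 123, 169, 160, 146, 163, 108, 146, 97]
t=2: [189, 188, 189, 182, 184, 186, 184, 188, 188, 187]
t=3: [151, 153, 153, 157, 157, 156, 156, 153, 152, 152]
t=4: [188, 187, 187, 185, 185, 186, 186, 187, 187, 188]
t=5: [152, 153, 154, 155, 155, 155, 154, 154, 153, 152]
t=6: [187, 187, 187, 187, 187, 187, 187, 187, 187, 187]
t=7: [154, 154, 154, 154, 154, 154, 154, 154, 154, 154]
t=8: [187, 187, 187, 187, 187, 187, 187, 187, 187, 187]

Answer: [187, 187, 187, 187, 187, 187, 187, 187, 187, 187]
Key observation: The state at step 6, [187, 187, 187, 187, 187, 187, 187, 187, 187, 187], reappears at step 8: the system is in a cycle of period 2 from step 6 on.  Therefore the state at step 2500 equals the state at step 6 + ((2500 - 6) mod 2) = 6, which is [187, 187, 187, 187, 187, 187, 187, 187, 187, 187].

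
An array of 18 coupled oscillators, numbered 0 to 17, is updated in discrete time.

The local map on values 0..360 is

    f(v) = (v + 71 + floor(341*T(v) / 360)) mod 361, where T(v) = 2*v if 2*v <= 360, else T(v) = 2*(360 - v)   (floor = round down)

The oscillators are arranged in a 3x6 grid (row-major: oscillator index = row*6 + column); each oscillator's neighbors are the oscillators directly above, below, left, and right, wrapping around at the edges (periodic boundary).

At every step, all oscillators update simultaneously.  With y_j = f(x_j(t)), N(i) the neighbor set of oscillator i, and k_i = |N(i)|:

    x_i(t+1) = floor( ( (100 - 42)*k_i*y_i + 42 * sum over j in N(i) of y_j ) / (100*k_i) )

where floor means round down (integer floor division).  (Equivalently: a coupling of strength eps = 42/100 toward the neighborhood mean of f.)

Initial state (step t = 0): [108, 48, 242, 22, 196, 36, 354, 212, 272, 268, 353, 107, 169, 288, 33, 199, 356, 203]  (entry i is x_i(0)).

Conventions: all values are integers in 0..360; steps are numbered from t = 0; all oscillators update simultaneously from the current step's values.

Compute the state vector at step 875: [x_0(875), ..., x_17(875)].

Simulating step by step:
t=0: [108, 48, 242, 22, 196, 36, 354, 212, 272, 268, 353, 107, 169, 288, 33, 199, 356, 203]
t=1: [81, 177, 170, 157, 173, 150, 89, 176, 158, 148, 92, 67, 161, 159, 166, 179, 117, 170]
t=2: [268, 222, 195, 176, 194, 186, 291, 220, 175, 174, 264, 259, 207, 183, 190, 188, 130, 183]
t=3: [167, 195, 215, 218, 198, 210, 150, 193, 214, 208, 160, 170, 197, 217, 221, 207, 136, 203]
t=4: [193, 210, 200, 200, 195, 204, 170, 206, 201, 200, 176, 193, 202, 202, 196, 192, 144, 197]
t=5: [213, 207, 212, 214, 206, 212, 207, 207, 212, 214, 208, 215, 211, 210, 215, 208, 164, 205]
t=6: [202, 204, 201, 201, 203, 202, 204, 205, 201, 201, 201, 201, 203, 203, 200, 201, 193, 203]
t=7: [210, 209, 211, 211, 211, 210, 209, 208, 211, 212, 212, 211, 210, 210, 212, 212, 215, 211]
t=8: [204, 204, 203, 202, 202, 203, 204, 204, 203, 202, 201, 203, 204, 204, 202, 201, 200, 202]
t=9: [209, 209, 210, 211, 211, 210, 209, 209, 210, 211, 211, 210, 209, 209, 210, 211, 212, 210]
t=10: [204, 204, 204, 203, 203, 204, 204, 204, 204, 203, 203, 204, 204, 204, 204, 203, 202, 203]
t=11: [209, 209, 209, 209, 210, 209, 209, 209, 209, 209, 210, 209, 209, 209, 209, 210, 210, 209]
t=12: [205, 205, 205, 204, 204, 204, 205, 205, 205, 204, 204, 204, 205, 205, 204, 204, 204, 204]
t=13: [208, 208, 208, 208, 209, 208, 208, 208, 208, 208, 209, 208, 208, 208, 208, 209, 209, 208]
t=14: [205, 205, 205, 205, 205, 205, 205, 205, 205, 205, 205, 205, 205, 205, 205, 205, 205, 205]
t=15: [208, 208, 208, 208, 208, 208, 208, 208, 208, 208, 208, 208, 208, 208, 208, 208, 208, 208]
t=16: [205, 205, 205, 205, 205, 205, 205, 205, 205, 205, 205, 205, 205, 205, 205, 205, 205, 205]

Answer: [208, 208, 208, 208, 208, 208, 208, 208, 208, 208, 208, 208, 208, 208, 208, 208, 208, 208]
Key observation: The state at step 14, [205, 205, 205, 205, 205, 205, 205, 205, 205, 205, 205, 205, 205, 205, 205, 205, 205, 205], reappears at step 16: the system is in a cycle of period 2 from step 14 on.  Therefore the state at step 875 equals the state at step 14 + ((875 - 14) mod 2) = 15, which is [208, 208, 208, 208, 208, 208, 208, 208, 208, 208, 208, 208, 208, 208, 208, 208, 208, 208].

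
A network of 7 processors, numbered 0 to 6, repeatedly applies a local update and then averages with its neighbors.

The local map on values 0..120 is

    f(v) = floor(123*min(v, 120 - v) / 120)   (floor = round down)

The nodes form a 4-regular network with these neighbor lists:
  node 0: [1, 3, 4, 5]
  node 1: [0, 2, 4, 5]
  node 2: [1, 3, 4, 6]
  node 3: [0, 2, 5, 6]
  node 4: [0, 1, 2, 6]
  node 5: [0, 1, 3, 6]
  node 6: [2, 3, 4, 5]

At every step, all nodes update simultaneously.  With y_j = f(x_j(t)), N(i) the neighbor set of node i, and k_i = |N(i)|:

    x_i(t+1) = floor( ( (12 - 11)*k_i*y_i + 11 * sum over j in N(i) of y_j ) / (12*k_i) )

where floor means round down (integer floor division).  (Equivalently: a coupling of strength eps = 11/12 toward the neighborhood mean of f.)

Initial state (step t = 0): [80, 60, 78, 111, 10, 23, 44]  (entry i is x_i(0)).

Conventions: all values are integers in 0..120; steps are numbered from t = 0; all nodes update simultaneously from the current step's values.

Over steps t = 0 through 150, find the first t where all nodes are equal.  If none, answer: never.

Simulating step by step:
t=0: [80, 60, 78, 111, 10, 23, 44]  (not all equal)
t=1: [27, 31, 32, 35, 44, 37, 23]  (not all equal)
t=2: [36, 34, 33, 30, 29, 29, 36]  (not all equal)
t=3: [30, 31, 32, 33, 34, 33, 30]  (not all equal)
t=4: [32, 32, 32, 31, 31, 31, 32]  (not all equal)
t=5: [31, 31, 31, 31, 31, 31, 31]  (all equal)

Answer: 5
Key observation: Synchronization is absorbing here: once all nodes are equal they stay equal, and step 5 is the first all-equal step.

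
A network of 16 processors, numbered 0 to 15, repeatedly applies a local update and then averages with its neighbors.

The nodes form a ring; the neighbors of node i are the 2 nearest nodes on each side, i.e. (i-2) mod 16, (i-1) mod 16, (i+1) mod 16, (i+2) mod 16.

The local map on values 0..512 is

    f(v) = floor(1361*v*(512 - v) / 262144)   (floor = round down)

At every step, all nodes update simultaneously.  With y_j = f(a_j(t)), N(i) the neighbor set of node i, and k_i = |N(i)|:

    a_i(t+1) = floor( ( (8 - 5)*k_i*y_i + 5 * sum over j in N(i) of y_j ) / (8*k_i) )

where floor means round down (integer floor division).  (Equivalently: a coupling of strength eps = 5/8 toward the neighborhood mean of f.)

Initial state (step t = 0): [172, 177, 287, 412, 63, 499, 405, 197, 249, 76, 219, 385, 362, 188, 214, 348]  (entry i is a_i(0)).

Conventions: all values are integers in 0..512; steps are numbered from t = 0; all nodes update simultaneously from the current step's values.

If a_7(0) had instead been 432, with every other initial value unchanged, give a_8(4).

Simulating step by step:
t=0: [172, 177, 287, 412, 63, 499, 405, 432, 249, 76, 219, 385, 362, 188, 214, 348]
t=1: [311, 294, 277, 208, 180, 131, 192, 187, 269, 237, 288, 267, 298, 299, 311, 307]
t=2: [327, 329, 328, 316, 310, 295, 310, 314, 331, 334, 335, 335, 331, 330, 326, 326]
t=3: [313, 314, 316, 320, 323, 326, 323, 320, 313, 310, 308, 308, 310, 311, 313, 313]
t=4: [322, 321, 320, 318, 316, 315, 317, 318, 321, 323, 325, 325, 324, 324, 323, 323]

Answer: a_8(4) = 321
Key observation: This trace re-runs the system from the modified initial state.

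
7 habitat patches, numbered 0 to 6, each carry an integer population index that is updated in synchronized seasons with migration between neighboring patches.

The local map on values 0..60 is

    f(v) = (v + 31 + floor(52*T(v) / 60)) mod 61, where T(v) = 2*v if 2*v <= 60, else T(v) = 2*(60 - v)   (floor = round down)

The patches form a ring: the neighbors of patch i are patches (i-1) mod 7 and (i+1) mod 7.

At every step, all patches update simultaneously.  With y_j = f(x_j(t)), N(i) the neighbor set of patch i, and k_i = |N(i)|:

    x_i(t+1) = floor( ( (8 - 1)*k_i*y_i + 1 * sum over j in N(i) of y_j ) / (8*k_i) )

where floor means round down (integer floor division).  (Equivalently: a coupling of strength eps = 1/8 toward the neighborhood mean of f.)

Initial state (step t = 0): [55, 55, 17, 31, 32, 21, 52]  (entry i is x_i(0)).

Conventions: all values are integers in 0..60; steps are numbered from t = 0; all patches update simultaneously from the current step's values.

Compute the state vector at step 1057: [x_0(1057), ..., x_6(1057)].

Answer: [42, 42, 42, 42, 43, 42, 42]
Key observation: The state at step 8, [43, 43, 43, 42, 42, 42, 43], reappears at step 10: the system is in a cycle of period 2 from step 8 on.  Therefore the state at step 1057 equals the state at step 8 + ((1057 - 8) mod 2) = 9, which is [42, 42, 42, 42, 43, 42, 42].

Derivation:
t=0: [55, 55, 17, 31, 32, 21, 52]
t=1: [33, 31, 19, 48, 48, 28, 34]
t=2: [49, 49, 23, 36, 38, 45, 48]
t=3: [38, 37, 33, 46, 45, 41, 38]
t=4: [46, 46, 48, 40, 41, 43, 45]
t=5: [40, 39, 38, 43, 43, 42, 41]
t=6: [44, 45, 45, 42, 42, 42, 43]
t=7: [41, 41, 41, 42, 43, 42, 42]
t=8: [43, 43, 43, 42, 42, 42, 43]
t=9: [42, 42, 42, 42, 43, 42, 42]
t=10: [43, 43, 43, 42, 42, 42, 43]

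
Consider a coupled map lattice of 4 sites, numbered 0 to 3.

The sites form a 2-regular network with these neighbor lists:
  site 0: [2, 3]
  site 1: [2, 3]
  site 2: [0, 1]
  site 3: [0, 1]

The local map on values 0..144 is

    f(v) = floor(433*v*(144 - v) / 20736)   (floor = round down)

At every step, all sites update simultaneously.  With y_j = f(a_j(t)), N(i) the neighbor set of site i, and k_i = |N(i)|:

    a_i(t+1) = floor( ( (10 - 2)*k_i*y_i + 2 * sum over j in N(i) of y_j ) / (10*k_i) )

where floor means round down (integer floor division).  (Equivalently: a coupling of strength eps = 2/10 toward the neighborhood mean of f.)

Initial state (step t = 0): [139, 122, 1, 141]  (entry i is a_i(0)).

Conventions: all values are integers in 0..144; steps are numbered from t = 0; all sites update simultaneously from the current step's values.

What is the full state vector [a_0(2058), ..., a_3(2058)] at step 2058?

Answer: [99, 99, 99, 99]
Key observation: The state at step 16, [99, 99, 99, 99], reappears at step 18: the system is in a cycle of period 2 from step 16 on.  Therefore the state at step 2058 equals the state at step 16 + ((2058 - 16) mod 2) = 16, which is [99, 99, 99, 99].

Derivation:
t=0: [139, 122, 1, 141]
t=1: [12, 45, 8, 13]
t=2: [32, 80, 30, 40]
t=3: [74, 100, 74, 86]
t=4: [107, 94, 106, 103]
t=5: [82, 95, 85, 88]
t=6: [105, 98, 103, 101]
t=7: [85, 93, 88, 89]
t=8: [103, 99, 101, 101]
t=9: [88, 92, 90, 90]
t=10: [101, 99, 100, 100]
t=11: [90, 92, 91, 91]
t=12: [100, 99, 100, 100]
t=13: [91, 92, 91, 91]
t=14: [100, 99, 99, 99]
t=15: [91, 93, 92, 92]
t=16: [99, 99, 99, 99]
t=17: [93, 93, 93, 93]
t=18: [99, 99, 99, 99]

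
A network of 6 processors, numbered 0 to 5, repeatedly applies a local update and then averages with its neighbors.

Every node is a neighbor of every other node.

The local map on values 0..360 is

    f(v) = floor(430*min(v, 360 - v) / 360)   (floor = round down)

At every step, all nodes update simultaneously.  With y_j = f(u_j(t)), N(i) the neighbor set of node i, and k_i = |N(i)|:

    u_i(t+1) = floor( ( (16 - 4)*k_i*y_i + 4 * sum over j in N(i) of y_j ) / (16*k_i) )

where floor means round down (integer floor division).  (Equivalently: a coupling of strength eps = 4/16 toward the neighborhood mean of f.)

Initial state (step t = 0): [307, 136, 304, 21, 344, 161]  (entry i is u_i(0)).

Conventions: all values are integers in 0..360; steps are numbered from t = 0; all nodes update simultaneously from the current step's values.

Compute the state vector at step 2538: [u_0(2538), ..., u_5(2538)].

Simulating step by step:
t=0: [307, 136, 304, 21, 344, 161]
t=1: [70, 139, 72, 43, 39, 160]
t=2: [89, 147, 91, 66, 63, 164]
t=3: [111, 159, 112, 91, 89, 173]
t=4: [136, 176, 136, 119, 117, 187]
t=5: [164, 198, 164, 150, 148, 195]
t=6: [193, 191, 193, 182, 179, 194]
t=7: [200, 201, 200, 209, 210, 199]
t=8: [189, 188, 189, 182, 181, 190]
t=9: [204, 205, 204, 210, 211, 204]
t=10: [185, 184, 185, 180, 178, 185]
t=11: [209, 210, 209, 213, 211, 209]
t=12: [179, 178, 179, 176, 177, 179]
t=13: [212, 212, 212, 210, 211, 212]
t=14: [176, 176, 176, 178, 176, 176]
t=15: [210, 210, 210, 211, 210, 210]
t=16: [178, 178, 178, 177, 178, 178]
t=17: [211, 211, 211, 211, 211, 211]
t=18: [177, 177, 177, 177, 177, 177]
t=19: [211, 211, 211, 211, 211, 211]

Answer: [177, 177, 177, 177, 177, 177]
Key observation: The state at step 17, [211, 211, 211, 211, 211, 211], reappears at step 19: the system is in a cycle of period 2 from step 17 on.  Therefore the state at step 2538 equals the state at step 17 + ((2538 - 17) mod 2) = 18, which is [177, 177, 177, 177, 177, 177].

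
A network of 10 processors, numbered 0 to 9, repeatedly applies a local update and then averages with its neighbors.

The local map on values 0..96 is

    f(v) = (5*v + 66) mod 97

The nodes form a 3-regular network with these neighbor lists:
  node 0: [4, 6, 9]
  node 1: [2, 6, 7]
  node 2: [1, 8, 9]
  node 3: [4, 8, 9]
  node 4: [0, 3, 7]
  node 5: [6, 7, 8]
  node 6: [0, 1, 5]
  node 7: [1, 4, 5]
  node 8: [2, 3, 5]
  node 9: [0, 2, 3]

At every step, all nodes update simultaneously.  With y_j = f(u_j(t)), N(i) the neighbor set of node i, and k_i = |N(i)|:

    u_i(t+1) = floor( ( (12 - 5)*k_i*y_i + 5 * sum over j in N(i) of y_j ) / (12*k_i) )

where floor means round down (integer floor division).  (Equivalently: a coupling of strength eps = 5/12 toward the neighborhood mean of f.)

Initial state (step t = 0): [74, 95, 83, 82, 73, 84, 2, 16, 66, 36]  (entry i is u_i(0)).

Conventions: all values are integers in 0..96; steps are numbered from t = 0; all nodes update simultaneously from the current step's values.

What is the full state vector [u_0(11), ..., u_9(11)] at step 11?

Simulating step by step:
t=0: [74, 95, 83, 82, 73, 84, 2, 16, 66, 36]
t=1: [51, 62, 70, 65, 50, 19, 58, 42, 29, 62]
t=2: [41, 73, 42, 19, 30, 60, 62, 72, 23, 58]
t=3: [68, 53, 74, 61, 37, 72, 76, 41, 79, 68]
t=4: [28, 48, 46, 67, 57, 51, 47, 63, 65, 30]
t=5: [19, 23, 8, 19, 50, 31, 13, 67, 8, 17]
t=6: [53, 56, 25, 49, 34, 23, 44, 26, 19, 50]
t=7: [45, 58, 74, 29, 33, 70, 78, 26, 64, 35]
t=8: [21, 54, 56, 34, 24, 39, 52, 19, 68, 36]
t=9: [67, 47, 48, 46, 76, 55, 46, 65, 33, 54]
t=10: [22, 9, 21, 22, 36, 35, 13, 18, 31, 30]
t=11: [61, 31, 51, 60, 60, 44, 39, 50, 43, 45]

Answer: [61, 31, 51, 60, 60, 44, 39, 50, 43, 45]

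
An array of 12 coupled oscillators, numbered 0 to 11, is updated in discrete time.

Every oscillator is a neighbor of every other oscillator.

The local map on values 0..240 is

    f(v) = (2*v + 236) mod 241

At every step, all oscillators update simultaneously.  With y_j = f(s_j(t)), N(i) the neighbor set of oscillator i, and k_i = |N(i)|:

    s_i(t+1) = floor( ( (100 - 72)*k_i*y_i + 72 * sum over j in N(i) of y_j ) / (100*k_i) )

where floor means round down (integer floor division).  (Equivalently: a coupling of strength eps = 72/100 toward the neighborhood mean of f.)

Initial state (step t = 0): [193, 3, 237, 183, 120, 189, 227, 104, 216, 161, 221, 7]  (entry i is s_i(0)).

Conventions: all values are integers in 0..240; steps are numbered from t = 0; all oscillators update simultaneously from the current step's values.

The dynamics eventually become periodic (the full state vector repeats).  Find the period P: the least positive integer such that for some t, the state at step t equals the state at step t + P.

Simulating step by step:
t=0: [193, 3, 237, 183, 120, 189, 227, 104, 216, 161, 221, 7]
t=1: [143, 113, 162, 139, 163, 141, 158, 157, 153, 129, 155, 115]
t=2: [73, 111, 81, 71, 81, 72, 79, 79, 77, 67, 78, 112]
t=3: [154, 171, 158, 153, 158, 154, 157, 157, 156, 152, 156, 171]
t=4: [68, 75, 70, 67, 70, 68, 69, 69, 69, 67, 69, 75]
t=5: [133, 136, 134, 133, 134, 133, 134, 134, 134, 133, 134, 136]
t=6: [21, 22, 22, 21, 22, 21, 22, 22, 22, 21, 22, 22]
t=7: [38, 38, 38, 38, 38, 38, 38, 38, 38, 38, 38, 38]
t=8: [71, 71, 71, 71, 71, 71, 71, 71, 71, 71, 71, 71]
t=9: [137, 137, 137, 137, 137, 137, 137, 137, 137, 137, 137, 137]
t=10: [28, 28, 28, 28, 28, 28, 28, 28, 28, 28, 28, 28]
t=11: [51, 51, 51, 51, 51, 51, 51, 51, 51, 51, 51, 51]
t=12: [97, 97, 97, 97, 97, 97, 97, 97, 97, 97, 97, 97]
t=13: [189, 189, 189, 189, 189, 189, 189, 189, 189, 189, 189, 189]
t=14: [132, 132, 132, 132, 132, 132, 132, 132, 132, 132, 132, 132]
t=15: [18, 18, 18, 18, 18, 18, 18, 18, 18, 18, 18, 18]
t=16: [31, 31, 31, 31, 31, 31, 31, 31, 31, 31, 31, 31]
t=17: [57, 57, 57, 57, 57, 57, 57, 57, 57, 57, 57, 57]
t=18: [109, 109, 109, 109, 109, 109, 109, 109, 109, 109, 109, 109]
t=19: [213, 213, 213, 213, 213, 213, 213, 213, 213, 213, 213, 213]
t=20: [180, 180, 180, 180, 180, 180, 180, 180, 180, 180, 180, 180]
t=21: [114, 114, 114, 114, 114, 114, 114, 114, 114, 114, 114, 114]
t=22: [223, 223, 223, 223, 223, 223, 223, 223, 223, 223, 223, 223]
t=23: [200, 200, 200, 200, 200, 200, 200, 200, 200, 200, 200, 200]
t=24: [154, 154, 154, 154, 154, 154, 154, 154, 154, 154, 154, 154]
t=25: [62, 62, 62, 62, 62, 62, 62, 62, 62, 62, 62, 62]
t=26: [119, 119, 119, 119, 119, 119, 119, 119, 119, 119, 119, 119]
t=27: [233, 233, 233, 233, 233, 233, 233, 233, 233, 233, 233, 233]
t=28: [220, 220, 220, 220, 220, 220, 220, 220, 220, 220, 220, 220]
t=29: [194, 194, 194, 194, 194, 194, 194, 194, 194, 194, 194, 194]
t=30: [142, 142, 142, 142, 142, 142, 142, 142, 142, 142, 142, 142]
t=31: [38, 38, 38, 38, 38, 38, 38, 38, 38, 38, 38, 38]

Answer: 24
Key observation: The state at step 7, [38, 38, 38, 38, 38, 38, 38, 38, 38, 38, 38, 38], reappears at step 31 — and no state repeats earlier — so the cycle the system enters has period 24.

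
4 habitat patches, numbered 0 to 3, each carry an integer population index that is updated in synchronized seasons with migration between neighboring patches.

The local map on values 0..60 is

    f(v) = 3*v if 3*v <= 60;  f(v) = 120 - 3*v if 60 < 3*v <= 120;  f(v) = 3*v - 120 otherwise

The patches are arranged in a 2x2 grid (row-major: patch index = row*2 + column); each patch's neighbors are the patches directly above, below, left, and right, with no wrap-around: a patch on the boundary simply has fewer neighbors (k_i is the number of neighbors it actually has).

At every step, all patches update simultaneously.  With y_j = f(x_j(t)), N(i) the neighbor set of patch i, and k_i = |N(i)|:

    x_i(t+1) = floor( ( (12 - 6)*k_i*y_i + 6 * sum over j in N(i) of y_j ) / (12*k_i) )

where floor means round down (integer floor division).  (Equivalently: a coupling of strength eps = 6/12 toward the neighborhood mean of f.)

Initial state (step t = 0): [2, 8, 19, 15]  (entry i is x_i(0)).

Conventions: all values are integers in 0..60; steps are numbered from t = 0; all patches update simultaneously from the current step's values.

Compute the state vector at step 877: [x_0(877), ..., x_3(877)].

Simulating step by step:
t=0: [2, 8, 19, 15]
t=1: [23, 24, 41, 42]
t=2: [38, 38, 15, 15]
t=3: [15, 15, 35, 35]
t=4: [37, 37, 22, 22]
t=5: [20, 20, 42, 42]
t=6: [46, 46, 19, 19]
t=7: [27, 27, 47, 47]
t=8: [34, 34, 25, 25]
t=9: [24, 24, 38, 38]
t=10: [37, 37, 16, 16]
t=11: [18, 18, 38, 38]
t=12: [42, 42, 18, 18]
t=13: [18, 18, 42, 42]
t=14: [42, 42, 18, 18]

Answer: [18, 18, 42, 42]
Key observation: The state at step 12, [42, 42, 18, 18], reappears at step 14: the system is in a cycle of period 2 from step 12 on.  Therefore the state at step 877 equals the state at step 12 + ((877 - 12) mod 2) = 13, which is [18, 18, 42, 42].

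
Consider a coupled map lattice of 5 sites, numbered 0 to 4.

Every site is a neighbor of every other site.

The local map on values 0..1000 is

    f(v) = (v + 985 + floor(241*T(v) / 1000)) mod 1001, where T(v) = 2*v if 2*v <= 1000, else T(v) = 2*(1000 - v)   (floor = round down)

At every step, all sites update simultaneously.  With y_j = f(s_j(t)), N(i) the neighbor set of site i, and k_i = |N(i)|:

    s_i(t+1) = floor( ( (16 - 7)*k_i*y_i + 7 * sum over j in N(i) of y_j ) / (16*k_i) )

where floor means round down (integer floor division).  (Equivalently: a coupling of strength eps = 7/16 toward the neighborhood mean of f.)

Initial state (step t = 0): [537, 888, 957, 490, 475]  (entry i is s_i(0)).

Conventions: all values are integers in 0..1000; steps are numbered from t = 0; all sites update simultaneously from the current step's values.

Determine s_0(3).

Answer: s_0(3) = 920

Derivation:
t=0: [537, 888, 957, 490, 475]
t=1: [777, 859, 875, 762, 751]
t=2: [875, 894, 898, 872, 869]
t=3: [920, 925, 926, 919, 919]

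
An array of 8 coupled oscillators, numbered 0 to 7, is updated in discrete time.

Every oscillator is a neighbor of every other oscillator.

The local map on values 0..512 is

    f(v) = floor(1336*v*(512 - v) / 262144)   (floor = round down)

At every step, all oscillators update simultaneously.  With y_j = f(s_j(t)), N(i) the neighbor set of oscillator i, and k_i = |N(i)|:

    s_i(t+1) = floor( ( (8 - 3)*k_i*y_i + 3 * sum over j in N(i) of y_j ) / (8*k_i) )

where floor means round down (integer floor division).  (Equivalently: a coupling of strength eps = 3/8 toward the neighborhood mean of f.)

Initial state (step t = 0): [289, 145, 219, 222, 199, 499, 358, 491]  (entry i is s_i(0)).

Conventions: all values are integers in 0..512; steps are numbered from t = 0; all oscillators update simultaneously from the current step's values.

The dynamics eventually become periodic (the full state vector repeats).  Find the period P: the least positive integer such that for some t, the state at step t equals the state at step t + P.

Answer: 2
Key observation: The state at step 6, [315, 315, 315, 315, 315, 315, 315, 315], reappears at step 8 — and no state repeats earlier — so the cycle the system enters has period 2.

Derivation:
t=0: [289, 145, 219, 222, 199, 499, 358, 491]
t=1: [291, 258, 290, 291, 284, 122, 263, 133]
t=2: [319, 322, 320, 319, 321, 270, 322, 278]
t=3: [314, 313, 314, 314, 314, 326, 313, 325]
t=4: [315, 315, 315, 315, 315, 311, 315, 311]
t=5: [316, 316, 316, 316, 316, 317, 316, 317]
t=6: [315, 315, 315, 315, 315, 315, 315, 315]
t=7: [316, 316, 316, 316, 316, 316, 316, 316]
t=8: [315, 315, 315, 315, 315, 315, 315, 315]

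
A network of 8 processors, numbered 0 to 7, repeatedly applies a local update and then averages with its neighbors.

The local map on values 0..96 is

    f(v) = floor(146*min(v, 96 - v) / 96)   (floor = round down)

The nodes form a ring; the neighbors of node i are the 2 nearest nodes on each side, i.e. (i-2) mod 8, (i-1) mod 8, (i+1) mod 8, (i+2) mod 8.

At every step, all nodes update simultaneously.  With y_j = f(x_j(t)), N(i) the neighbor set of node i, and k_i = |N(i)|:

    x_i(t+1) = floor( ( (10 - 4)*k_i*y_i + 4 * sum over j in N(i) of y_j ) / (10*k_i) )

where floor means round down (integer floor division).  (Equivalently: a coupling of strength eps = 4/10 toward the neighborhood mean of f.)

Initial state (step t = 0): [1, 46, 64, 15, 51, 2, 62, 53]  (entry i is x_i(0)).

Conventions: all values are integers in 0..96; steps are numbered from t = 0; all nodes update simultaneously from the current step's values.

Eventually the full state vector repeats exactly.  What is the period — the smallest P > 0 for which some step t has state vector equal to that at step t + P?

Answer: 8
Key observation: The state at step 35, [63, 63, 63, 63, 63, 63, 63, 63], reappears at step 43 — and no state repeats earlier — so the cycle the system enters has period 8.

Derivation:
t=0: [1, 46, 64, 15, 51, 2, 62, 53]
t=1: [23, 55, 44, 32, 53, 22, 44, 51]
t=2: [46, 58, 60, 51, 60, 44, 59, 60]
t=3: [63, 58, 57, 63, 56, 62, 57, 57]
t=4: [53, 56, 57, 52, 57, 53, 57, 57]
t=5: [62, 60, 60, 63, 60, 63, 60, 60]
t=6: [52, 53, 53, 51, 53, 51, 53, 53]
t=7: [65, 65, 65, 67, 65, 67, 65, 65]
t=8: [47, 46, 46, 44, 46, 44, 46, 46]
t=9: [70, 68, 68, 66, 68, 66, 68, 68]
t=10: [40, 42, 42, 44, 42, 44, 42, 42]
t=11: [61, 63, 63, 65, 63, 65, 63, 63]
t=12: [51, 50, 50, 47, 49, 47, 50, 50]
t=13: [68, 69, 69, 70, 70, 70, 69, 69]
t=14: [41, 40, 40, 39, 39, 39, 40, 40]
t=15: [61, 60, 60, 59, 59, 59, 60, 60]
t=16: [53, 54, 54, 55, 55, 55, 54, 54]
t=17: [64, 63, 63, 62, 62, 62, 63, 63]
t=18: [48, 49, 50, 50, 50, 50, 50, 49]
t=19: [71, 70, 69, 69, 69, 69, 69, 70]
t=20: [38, 39, 40, 40, 41, 40, 40, 39]
t=21: [58, 59, 59, 60, 61, 60, 59, 59]
t=22: [56, 55, 55, 54, 53, 54, 55, 55]
t=23: [60, 61, 62, 63, 64, 63, 62, 61]
t=24: [53, 52, 51, 50, 49, 50, 51, 52]
t=25: [65, 66, 67, 68, 70, 68, 67, 66]
t=26: [46, 44, 43, 42, 40, 42, 43, 44]
t=27: [67, 65, 64, 63, 61, 63, 64, 65]
t=28: [45, 47, 48, 49, 51, 49, 48, 47]
t=29: [69, 70, 71, 70, 69, 70, 71, 70]
t=30: [40, 39, 38, 39, 40, 39, 38, 39]
t=31: [59, 58, 58, 58, 59, 58, 58, 58]
t=32: [56, 56, 56, 56, 56, 56, 56, 56]
t=33: [60, 60, 60, 60, 60, 60, 60, 60]
t=34: [54, 54, 54, 54, 54, 54, 54, 54]
t=35: [63, 63, 63, 63, 63, 63, 63, 63]
t=36: [50, 50, 50, 50, 50, 50, 50, 50]
t=37: [69, 69, 69, 69, 69, 69, 69, 69]
t=38: [41, 41, 41, 41, 41, 41, 41, 41]
t=39: [62, 62, 62, 62, 62, 62, 62, 62]
t=40: [51, 51, 51, 51, 51, 51, 51, 51]
t=41: [68, 68, 68, 68, 68, 68, 68, 68]
t=42: [42, 42, 42, 42, 42, 42, 42, 42]
t=43: [63, 63, 63, 63, 63, 63, 63, 63]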